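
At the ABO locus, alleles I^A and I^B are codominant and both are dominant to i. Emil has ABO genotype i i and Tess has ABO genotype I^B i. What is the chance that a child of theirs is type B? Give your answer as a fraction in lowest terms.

1/2

ABO cross i i × I^B i → offspring phenotypes: 1/2 O, 1/2 B.
So P(type B) = 1/2.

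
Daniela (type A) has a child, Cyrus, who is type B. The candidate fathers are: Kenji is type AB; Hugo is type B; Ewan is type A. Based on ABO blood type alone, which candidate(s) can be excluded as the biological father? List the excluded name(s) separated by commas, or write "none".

Ewan

A candidate is excluded only if no genotype consistent with his phenotype could produce a type B child with a type A mother.
Ewan (type A): no genotype consistent with that phenotype can produce a type-B child with a type-A mother.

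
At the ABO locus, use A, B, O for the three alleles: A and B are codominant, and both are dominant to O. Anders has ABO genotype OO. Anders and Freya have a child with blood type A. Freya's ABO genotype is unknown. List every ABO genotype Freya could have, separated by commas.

AA, AB, AO

For each candidate genotype of Freya, check whether crossing it with OO can produce every observed child phenotype.
  AA → possible child types {A} ✓
  AB → possible child types {A, B} ✓
  AO → possible child types {O, A} ✓
  BB → possible child types {B} ✗
  BO → possible child types {O, B} ✗
  OO → possible child types {O} ✗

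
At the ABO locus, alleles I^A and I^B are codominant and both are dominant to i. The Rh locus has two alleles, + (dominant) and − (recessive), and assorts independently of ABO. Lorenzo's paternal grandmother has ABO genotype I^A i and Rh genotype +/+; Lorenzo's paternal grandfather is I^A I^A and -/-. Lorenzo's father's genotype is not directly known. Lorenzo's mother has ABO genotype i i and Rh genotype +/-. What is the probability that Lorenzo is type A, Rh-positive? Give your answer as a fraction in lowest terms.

Lorenzo's father's ABO genotype from I^A i × I^A I^A: 1/2 I^A I^A, 1/2 I^A i.
Crossing each possibility with the mother i i and summing P(type A): 1/2·1 + 1/2·1/2 = 3/4.
Similarly for Rh via the father's Rh distribution: P(Rh+) = 3/4.
Independent loci: 3/4 × 3/4 = 9/16.

9/16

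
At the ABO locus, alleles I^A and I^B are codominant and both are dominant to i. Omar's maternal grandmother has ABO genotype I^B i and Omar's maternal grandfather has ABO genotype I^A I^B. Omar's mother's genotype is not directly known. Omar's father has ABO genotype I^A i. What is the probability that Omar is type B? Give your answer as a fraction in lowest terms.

Omar's mother's ABO genotype from I^B i × I^A I^B: 1/4 I^A I^B, 1/4 I^A i, 1/4 I^B I^B, 1/4 I^B i.
Crossing each possibility with the father I^A i and summing P(type B): 1/4·1/4 + 1/4·0 + 1/4·1/2 + 1/4·1/4 = 1/4.

1/4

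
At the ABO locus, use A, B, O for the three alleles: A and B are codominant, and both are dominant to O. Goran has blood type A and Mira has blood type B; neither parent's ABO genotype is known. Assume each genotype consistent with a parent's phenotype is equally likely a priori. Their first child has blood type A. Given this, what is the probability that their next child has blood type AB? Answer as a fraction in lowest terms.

Possible genotypes: Goran ∈ {AA, AO}; Mira ∈ {BB, BO}.
Weight each parental genotype pair by prior × P(type-A child):
  AA × BO: posterior weight 2/3; P(next child type AB) = 1/2.
  AO × BO: posterior weight 1/3; P(next child type AB) = 1/4.
Weighted sum = 5/12.

5/12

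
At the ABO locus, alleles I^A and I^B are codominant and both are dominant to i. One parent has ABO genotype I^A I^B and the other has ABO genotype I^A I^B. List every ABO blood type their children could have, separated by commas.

Gametes from I^A I^B × I^A I^B give offspring ABO genotypes I^A I^A, I^A I^B, I^B I^B, i.e. phenotypes A, B, AB.

A, B, AB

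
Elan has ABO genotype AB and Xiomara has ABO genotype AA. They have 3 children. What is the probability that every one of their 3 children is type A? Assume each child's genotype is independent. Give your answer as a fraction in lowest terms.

ABO cross AB × AA → 1/2 A, 1/2 AB.
So P(type A) = 1/2 per child.
All 3 independent: (1/2)^3 = 1/8.

1/8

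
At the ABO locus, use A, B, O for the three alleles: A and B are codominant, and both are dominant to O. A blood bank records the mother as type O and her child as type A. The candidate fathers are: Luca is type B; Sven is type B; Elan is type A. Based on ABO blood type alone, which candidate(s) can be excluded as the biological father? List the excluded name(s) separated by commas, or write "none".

A candidate is excluded only if no genotype consistent with his phenotype could produce a type A child with a type O mother.
Luca (type B): no genotype consistent with that phenotype can produce a type-A child with a type-O mother.
Sven (type B): no genotype consistent with that phenotype can produce a type-A child with a type-O mother.

Luca, Sven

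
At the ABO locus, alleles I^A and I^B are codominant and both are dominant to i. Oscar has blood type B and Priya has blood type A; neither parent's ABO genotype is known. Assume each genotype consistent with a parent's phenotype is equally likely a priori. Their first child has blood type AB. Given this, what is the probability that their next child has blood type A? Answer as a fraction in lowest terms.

5/36

Possible genotypes: Oscar ∈ {I^B I^B, I^B i}; Priya ∈ {I^A I^A, I^A i}.
Weight each parental genotype pair by prior × P(type-AB child):
  I^B I^B × I^A I^A: posterior weight 4/9; P(next child type A) = 0.
  I^B I^B × I^A i: posterior weight 2/9; P(next child type A) = 0.
  I^B i × I^A I^A: posterior weight 2/9; P(next child type A) = 1/2.
  I^B i × I^A i: posterior weight 1/9; P(next child type A) = 1/4.
Weighted sum = 5/36.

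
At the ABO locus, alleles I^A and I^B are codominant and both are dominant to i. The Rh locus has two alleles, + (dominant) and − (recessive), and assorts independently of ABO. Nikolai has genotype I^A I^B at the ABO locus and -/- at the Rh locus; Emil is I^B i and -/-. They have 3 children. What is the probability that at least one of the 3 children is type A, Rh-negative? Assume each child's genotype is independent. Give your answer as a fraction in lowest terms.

37/64

ABO cross I^A I^B × I^B i → 1/4 A, 1/2 B, 1/4 AB.
Rh cross -/- × -/- → 1 Rh-; so P(type A, Rh-negative) = 1/4 × 1 = 1/4 per child.
P(none) = (3/4)^3 = 27/64; P(at least one) = 1 − 27/64 = 37/64.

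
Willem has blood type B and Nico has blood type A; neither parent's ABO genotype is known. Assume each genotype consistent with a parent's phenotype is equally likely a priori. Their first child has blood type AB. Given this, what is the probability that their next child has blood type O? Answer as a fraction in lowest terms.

Possible genotypes: Willem ∈ {I^B I^B, I^B i}; Nico ∈ {I^A I^A, I^A i}.
Weight each parental genotype pair by prior × P(type-AB child):
  I^B I^B × I^A I^A: posterior weight 4/9; P(next child type O) = 0.
  I^B I^B × I^A i: posterior weight 2/9; P(next child type O) = 0.
  I^B i × I^A I^A: posterior weight 2/9; P(next child type O) = 0.
  I^B i × I^A i: posterior weight 1/9; P(next child type O) = 1/4.
Weighted sum = 1/36.

1/36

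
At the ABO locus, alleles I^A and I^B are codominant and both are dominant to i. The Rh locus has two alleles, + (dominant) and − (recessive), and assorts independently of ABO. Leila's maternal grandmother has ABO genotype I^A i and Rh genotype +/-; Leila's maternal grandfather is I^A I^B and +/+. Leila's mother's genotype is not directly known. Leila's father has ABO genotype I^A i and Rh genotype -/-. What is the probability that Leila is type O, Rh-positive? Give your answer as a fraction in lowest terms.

Leila's mother's ABO genotype from I^A i × I^A I^B: 1/4 I^A I^A, 1/4 I^A I^B, 1/4 I^A i, 1/4 I^B i.
Crossing each possibility with the father I^A i and summing P(type O): 1/4·0 + 1/4·0 + 1/4·1/4 + 1/4·1/4 = 1/8.
Similarly for Rh via the mother's Rh distribution: P(Rh+) = 3/4.
Independent loci: 1/8 × 3/4 = 3/32.

3/32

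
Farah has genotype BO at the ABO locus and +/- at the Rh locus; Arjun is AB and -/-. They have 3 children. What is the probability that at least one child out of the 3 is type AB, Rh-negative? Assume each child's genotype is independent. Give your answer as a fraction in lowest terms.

169/512

ABO cross BO × AB → 1/4 A, 1/2 B, 1/4 AB.
Rh cross +/- × -/- → 1/2 Rh+, 1/2 Rh-; so P(type AB, Rh-negative) = 1/4 × 1/2 = 1/8 per child.
P(none) = (7/8)^3 = 343/512; P(at least one) = 1 − 343/512 = 169/512.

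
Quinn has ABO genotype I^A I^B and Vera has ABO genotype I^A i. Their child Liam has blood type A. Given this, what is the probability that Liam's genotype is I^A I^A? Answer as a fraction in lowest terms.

Cross I^A I^B × I^A i → 1/4 I^A I^A, 1/4 I^A I^B, 1/4 I^A i, 1/4 I^B i.
Type-A genotypes among offspring: I^A I^A (1/4), I^A i (1/4); total 1/2.
P(I^A I^A | type A) = (1/4) / (1/2) = 1/2.

1/2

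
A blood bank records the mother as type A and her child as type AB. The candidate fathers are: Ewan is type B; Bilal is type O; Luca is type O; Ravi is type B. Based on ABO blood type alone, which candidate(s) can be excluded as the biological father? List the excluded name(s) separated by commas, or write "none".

A candidate is excluded only if no genotype consistent with his phenotype could produce a type AB child with a type A mother.
Bilal (type O): no genotype consistent with that phenotype can produce a type-AB child with a type-A mother.
Luca (type O): no genotype consistent with that phenotype can produce a type-AB child with a type-A mother.

Bilal, Luca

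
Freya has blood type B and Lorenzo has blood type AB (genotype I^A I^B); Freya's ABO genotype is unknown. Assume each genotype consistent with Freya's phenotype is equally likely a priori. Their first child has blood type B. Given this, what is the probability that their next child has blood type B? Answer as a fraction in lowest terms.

Possible genotypes: Freya ∈ {I^B I^B, I^B i}; Lorenzo ∈ {I^A I^B}.
Weight each parental genotype pair by prior × P(type-B child):
  I^B I^B × I^A I^B: posterior weight 1/2; P(next child type B) = 1/2.
  I^B i × I^A I^B: posterior weight 1/2; P(next child type B) = 1/2.
Weighted sum = 1/2.

1/2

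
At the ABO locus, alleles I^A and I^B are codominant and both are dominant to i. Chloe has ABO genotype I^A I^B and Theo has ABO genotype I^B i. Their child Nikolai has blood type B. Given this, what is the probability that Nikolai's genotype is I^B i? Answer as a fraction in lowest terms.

1/2

Cross I^A I^B × I^B i → 1/4 I^A I^B, 1/4 I^A i, 1/4 I^B I^B, 1/4 I^B i.
Type-B genotypes among offspring: I^B I^B (1/4), I^B i (1/4); total 1/2.
P(I^B i | type B) = (1/4) / (1/2) = 1/2.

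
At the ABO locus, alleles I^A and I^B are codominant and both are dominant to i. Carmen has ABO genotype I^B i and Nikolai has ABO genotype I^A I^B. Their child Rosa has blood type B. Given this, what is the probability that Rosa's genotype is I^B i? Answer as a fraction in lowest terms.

1/2

Cross I^B i × I^A I^B → 1/4 I^A I^B, 1/4 I^A i, 1/4 I^B I^B, 1/4 I^B i.
Type-B genotypes among offspring: I^B I^B (1/4), I^B i (1/4); total 1/2.
P(I^B i | type B) = (1/4) / (1/2) = 1/2.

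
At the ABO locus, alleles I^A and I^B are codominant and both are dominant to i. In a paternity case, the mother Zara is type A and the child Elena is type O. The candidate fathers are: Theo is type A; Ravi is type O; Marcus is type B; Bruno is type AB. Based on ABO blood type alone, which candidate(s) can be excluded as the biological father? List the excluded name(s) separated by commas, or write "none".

A candidate is excluded only if no genotype consistent with his phenotype could produce a type O child with a type A mother.
Bruno (type AB): no genotype consistent with that phenotype can produce a type-O child with a type-A mother.

Bruno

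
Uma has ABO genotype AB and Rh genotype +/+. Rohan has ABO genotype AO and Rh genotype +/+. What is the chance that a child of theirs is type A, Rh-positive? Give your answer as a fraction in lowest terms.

1/2

ABO cross AB × AO → offspring phenotypes: 1/2 A, 1/4 B, 1/4 AB.
Rh cross +/+ × +/+ → 1 Rh+.
Independent loci: P(type A, Rh-positive) = 1/2 × 1 = 1/2.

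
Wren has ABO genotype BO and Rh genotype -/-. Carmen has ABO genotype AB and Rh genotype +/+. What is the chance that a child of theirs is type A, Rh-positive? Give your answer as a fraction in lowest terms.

1/4

ABO cross BO × AB → offspring phenotypes: 1/4 A, 1/2 B, 1/4 AB.
Rh cross -/- × +/+ → 1 Rh+.
Independent loci: P(type A, Rh-positive) = 1/4 × 1 = 1/4.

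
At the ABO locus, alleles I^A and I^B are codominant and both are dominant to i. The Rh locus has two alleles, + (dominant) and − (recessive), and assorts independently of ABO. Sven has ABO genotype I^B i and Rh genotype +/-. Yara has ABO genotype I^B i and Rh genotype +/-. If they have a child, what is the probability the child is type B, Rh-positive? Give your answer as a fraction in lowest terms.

ABO cross I^B i × I^B i → offspring phenotypes: 1/4 O, 3/4 B.
Rh cross +/- × +/- → 3/4 Rh+, 1/4 Rh-.
Independent loci: P(type B, Rh-positive) = 3/4 × 3/4 = 9/16.

9/16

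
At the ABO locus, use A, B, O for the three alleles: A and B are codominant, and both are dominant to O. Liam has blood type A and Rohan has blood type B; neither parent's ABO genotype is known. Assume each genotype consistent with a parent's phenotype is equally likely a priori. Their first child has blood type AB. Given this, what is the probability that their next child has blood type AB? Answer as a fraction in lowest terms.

Possible genotypes: Liam ∈ {AA, AO}; Rohan ∈ {BB, BO}.
Weight each parental genotype pair by prior × P(type-AB child):
  AA × BB: posterior weight 4/9; P(next child type AB) = 1.
  AA × BO: posterior weight 2/9; P(next child type AB) = 1/2.
  AO × BB: posterior weight 2/9; P(next child type AB) = 1/2.
  AO × BO: posterior weight 1/9; P(next child type AB) = 1/4.
Weighted sum = 25/36.

25/36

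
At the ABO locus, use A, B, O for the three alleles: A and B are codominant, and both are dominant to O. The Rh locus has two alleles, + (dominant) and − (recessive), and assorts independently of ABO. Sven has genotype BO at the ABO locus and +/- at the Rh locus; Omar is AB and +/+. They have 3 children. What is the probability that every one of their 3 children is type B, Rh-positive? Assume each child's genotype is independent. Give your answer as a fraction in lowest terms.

1/8

ABO cross BO × AB → 1/4 A, 1/2 B, 1/4 AB.
Rh cross +/- × +/+ → 1 Rh+; so P(type B, Rh-positive) = 1/2 × 1 = 1/2 per child.
All 3 independent: (1/2)^3 = 1/8.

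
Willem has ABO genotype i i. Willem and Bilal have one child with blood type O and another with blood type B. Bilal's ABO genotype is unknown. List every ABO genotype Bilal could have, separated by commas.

I^B i

For each candidate genotype of Bilal, check whether crossing it with i i can produce every observed child phenotype.
  I^A I^A → possible child types {A} ✗
  I^A I^B → possible child types {A, B} ✗
  I^A i → possible child types {O, A} ✗
  I^B I^B → possible child types {B} ✗
  I^B i → possible child types {O, B} ✓
  i i → possible child types {O} ✗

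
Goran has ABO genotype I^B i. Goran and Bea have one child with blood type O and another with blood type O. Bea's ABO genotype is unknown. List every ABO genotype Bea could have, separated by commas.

For each candidate genotype of Bea, check whether crossing it with I^B i can produce every observed child phenotype.
  I^A I^A → possible child types {A, AB} ✗
  I^A I^B → possible child types {A, B, AB} ✗
  I^A i → possible child types {O, A, B, AB} ✓
  I^B I^B → possible child types {B} ✗
  I^B i → possible child types {O, B} ✓
  i i → possible child types {O, B} ✓

I^A i, I^B i, i i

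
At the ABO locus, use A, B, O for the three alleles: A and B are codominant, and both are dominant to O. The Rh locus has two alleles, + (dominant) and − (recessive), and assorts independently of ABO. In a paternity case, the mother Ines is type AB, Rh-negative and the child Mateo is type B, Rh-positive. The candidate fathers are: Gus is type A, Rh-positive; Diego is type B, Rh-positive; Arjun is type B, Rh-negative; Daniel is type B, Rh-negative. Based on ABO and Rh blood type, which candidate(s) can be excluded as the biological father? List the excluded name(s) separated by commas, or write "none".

Arjun, Daniel

A candidate is excluded only if no genotype consistent with his phenotype could produce a type B, Rh-positive child with a type AB, Rh-negative mother.
Arjun (type B, Rh-): no genotype consistent with that phenotype can produce a type-B Rh+ child with a type-AB mother.
Daniel (type B, Rh-): no genotype consistent with that phenotype can produce a type-B Rh+ child with a type-AB mother.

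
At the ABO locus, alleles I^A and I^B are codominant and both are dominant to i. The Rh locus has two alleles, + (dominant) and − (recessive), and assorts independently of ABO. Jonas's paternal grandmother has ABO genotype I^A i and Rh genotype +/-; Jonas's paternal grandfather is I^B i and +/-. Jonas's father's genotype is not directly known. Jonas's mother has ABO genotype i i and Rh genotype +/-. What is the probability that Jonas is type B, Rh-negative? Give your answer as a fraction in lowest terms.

Jonas's father's ABO genotype from I^A i × I^B i: 1/4 I^A I^B, 1/4 I^A i, 1/4 I^B i, 1/4 i i.
Crossing each possibility with the mother i i and summing P(type B): 1/4·1/2 + 1/4·0 + 1/4·1/2 + 1/4·0 = 1/4.
Similarly for Rh via the father's Rh distribution: P(Rh-) = 1/4.
Independent loci: 1/4 × 1/4 = 1/16.

1/16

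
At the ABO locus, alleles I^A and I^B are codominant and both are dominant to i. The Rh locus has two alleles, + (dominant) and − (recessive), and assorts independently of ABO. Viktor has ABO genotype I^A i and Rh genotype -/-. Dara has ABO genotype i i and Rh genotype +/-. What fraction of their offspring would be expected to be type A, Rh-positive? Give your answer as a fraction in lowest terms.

ABO cross I^A i × i i → offspring phenotypes: 1/2 O, 1/2 A.
Rh cross -/- × +/- → 1/2 Rh+, 1/2 Rh-.
Independent loci: P(type A, Rh-positive) = 1/2 × 1/2 = 1/4.

1/4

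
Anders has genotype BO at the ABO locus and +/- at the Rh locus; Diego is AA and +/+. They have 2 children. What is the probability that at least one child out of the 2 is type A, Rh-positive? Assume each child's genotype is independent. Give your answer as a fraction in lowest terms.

3/4

ABO cross BO × AA → 1/2 A, 1/2 AB.
Rh cross +/- × +/+ → 1 Rh+; so P(type A, Rh-positive) = 1/2 × 1 = 1/2 per child.
P(none) = (1/2)^2 = 1/4; P(at least one) = 1 − 1/4 = 3/4.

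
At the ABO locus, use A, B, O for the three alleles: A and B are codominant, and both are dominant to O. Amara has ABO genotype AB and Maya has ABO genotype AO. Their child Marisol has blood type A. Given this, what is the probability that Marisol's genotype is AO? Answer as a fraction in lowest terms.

Cross AB × AO → 1/4 AA, 1/4 AB, 1/4 AO, 1/4 BO.
Type-A genotypes among offspring: AA (1/4), AO (1/4); total 1/2.
P(AO | type A) = (1/4) / (1/2) = 1/2.

1/2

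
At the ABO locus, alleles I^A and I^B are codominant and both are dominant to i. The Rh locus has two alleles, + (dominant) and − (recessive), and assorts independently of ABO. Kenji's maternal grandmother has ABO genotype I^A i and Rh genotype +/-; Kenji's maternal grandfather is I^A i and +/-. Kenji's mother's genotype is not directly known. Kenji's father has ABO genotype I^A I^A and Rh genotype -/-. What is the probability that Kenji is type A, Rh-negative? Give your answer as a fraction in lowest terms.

1/2

Kenji's mother's ABO genotype from I^A i × I^A i: 1/4 I^A I^A, 1/2 I^A i, 1/4 i i.
Crossing each possibility with the father I^A I^A and summing P(type A): 1/4·1 + 1/2·1 + 1/4·1 = 1.
Similarly for Rh via the mother's Rh distribution: P(Rh-) = 1/2.
Independent loci: 1 × 1/2 = 1/2.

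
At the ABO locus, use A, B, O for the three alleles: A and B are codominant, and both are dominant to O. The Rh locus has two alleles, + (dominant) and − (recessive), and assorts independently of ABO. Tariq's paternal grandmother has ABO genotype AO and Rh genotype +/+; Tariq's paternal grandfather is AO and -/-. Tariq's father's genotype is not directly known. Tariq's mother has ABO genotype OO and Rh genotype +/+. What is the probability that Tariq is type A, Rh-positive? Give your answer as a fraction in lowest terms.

Tariq's father's ABO genotype from AO × AO: 1/4 AA, 1/2 AO, 1/4 OO.
Crossing each possibility with the mother OO and summing P(type A): 1/4·1 + 1/2·1/2 + 1/4·0 = 1/2.
Similarly for Rh via the father's Rh distribution: P(Rh+) = 1.
Independent loci: 1/2 × 1 = 1/2.

1/2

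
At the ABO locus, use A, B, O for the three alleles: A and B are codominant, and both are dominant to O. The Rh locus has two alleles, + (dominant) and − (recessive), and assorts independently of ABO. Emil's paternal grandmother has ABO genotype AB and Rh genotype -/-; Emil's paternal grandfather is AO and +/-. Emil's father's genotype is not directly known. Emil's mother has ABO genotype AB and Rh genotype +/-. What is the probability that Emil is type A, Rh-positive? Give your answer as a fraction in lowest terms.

Emil's father's ABO genotype from AB × AO: 1/4 AA, 1/4 AB, 1/4 AO, 1/4 BO.
Crossing each possibility with the mother AB and summing P(type A): 1/4·1/2 + 1/4·1/4 + 1/4·1/2 + 1/4·1/4 = 3/8.
Similarly for Rh via the father's Rh distribution: P(Rh+) = 5/8.
Independent loci: 3/8 × 5/8 = 15/64.

15/64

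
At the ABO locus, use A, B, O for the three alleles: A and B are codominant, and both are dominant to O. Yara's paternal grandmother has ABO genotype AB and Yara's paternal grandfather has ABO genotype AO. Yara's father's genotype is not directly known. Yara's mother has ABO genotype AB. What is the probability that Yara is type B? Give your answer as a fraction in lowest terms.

Yara's father's ABO genotype from AB × AO: 1/4 AA, 1/4 AB, 1/4 AO, 1/4 BO.
Crossing each possibility with the mother AB and summing P(type B): 1/4·0 + 1/4·1/4 + 1/4·1/4 + 1/4·1/2 = 1/4.

1/4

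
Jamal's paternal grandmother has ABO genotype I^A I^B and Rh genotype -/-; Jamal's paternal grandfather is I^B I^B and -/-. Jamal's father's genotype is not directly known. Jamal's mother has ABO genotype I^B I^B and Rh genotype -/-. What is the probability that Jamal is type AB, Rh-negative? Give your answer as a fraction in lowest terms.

Jamal's father's ABO genotype from I^A I^B × I^B I^B: 1/2 I^A I^B, 1/2 I^B I^B.
Crossing each possibility with the mother I^B I^B and summing P(type AB): 1/2·1/2 + 1/2·0 = 1/4.
Similarly for Rh via the father's Rh distribution: P(Rh-) = 1.
Independent loci: 1/4 × 1 = 1/4.

1/4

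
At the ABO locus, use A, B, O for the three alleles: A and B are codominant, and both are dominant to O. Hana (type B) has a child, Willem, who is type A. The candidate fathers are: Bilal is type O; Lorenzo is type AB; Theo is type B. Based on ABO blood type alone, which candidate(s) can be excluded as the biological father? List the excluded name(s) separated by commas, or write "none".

A candidate is excluded only if no genotype consistent with his phenotype could produce a type A child with a type B mother.
Bilal (type O): no genotype consistent with that phenotype can produce a type-A child with a type-B mother.
Theo (type B): no genotype consistent with that phenotype can produce a type-A child with a type-B mother.

Bilal, Theo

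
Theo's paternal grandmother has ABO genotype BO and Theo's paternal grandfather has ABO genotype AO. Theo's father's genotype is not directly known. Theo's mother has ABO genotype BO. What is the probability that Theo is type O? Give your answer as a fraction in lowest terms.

1/4

Theo's father's ABO genotype from BO × AO: 1/4 AB, 1/4 AO, 1/4 BO, 1/4 OO.
Crossing each possibility with the mother BO and summing P(type O): 1/4·0 + 1/4·1/4 + 1/4·1/4 + 1/4·1/2 = 1/4.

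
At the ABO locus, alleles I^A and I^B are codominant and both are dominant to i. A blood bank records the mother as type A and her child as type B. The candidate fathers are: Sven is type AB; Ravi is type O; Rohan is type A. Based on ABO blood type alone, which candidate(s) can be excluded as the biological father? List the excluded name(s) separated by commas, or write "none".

Ravi, Rohan

A candidate is excluded only if no genotype consistent with his phenotype could produce a type B child with a type A mother.
Ravi (type O): no genotype consistent with that phenotype can produce a type-B child with a type-A mother.
Rohan (type A): no genotype consistent with that phenotype can produce a type-B child with a type-A mother.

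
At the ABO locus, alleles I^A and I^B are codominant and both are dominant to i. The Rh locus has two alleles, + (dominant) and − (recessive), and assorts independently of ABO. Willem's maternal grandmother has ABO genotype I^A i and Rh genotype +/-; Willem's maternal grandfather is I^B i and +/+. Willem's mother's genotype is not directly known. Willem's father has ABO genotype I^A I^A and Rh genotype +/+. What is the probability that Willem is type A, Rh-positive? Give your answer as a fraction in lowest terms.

3/4

Willem's mother's ABO genotype from I^A i × I^B i: 1/4 I^A I^B, 1/4 I^A i, 1/4 I^B i, 1/4 i i.
Crossing each possibility with the father I^A I^A and summing P(type A): 1/4·1/2 + 1/4·1 + 1/4·1/2 + 1/4·1 = 3/4.
Similarly for Rh via the mother's Rh distribution: P(Rh+) = 1.
Independent loci: 3/4 × 1 = 3/4.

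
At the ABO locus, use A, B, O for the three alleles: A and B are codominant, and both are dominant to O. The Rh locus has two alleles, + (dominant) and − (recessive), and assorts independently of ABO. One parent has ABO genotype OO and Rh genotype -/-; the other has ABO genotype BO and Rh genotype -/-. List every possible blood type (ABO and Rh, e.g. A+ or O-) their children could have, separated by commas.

O-, B-

Gametes from OO × BO give offspring ABO genotypes BO, OO, i.e. phenotypes O, B.
Rh cross -/- × -/- → phenotypes Rh-.
Combining independently: O-, B-.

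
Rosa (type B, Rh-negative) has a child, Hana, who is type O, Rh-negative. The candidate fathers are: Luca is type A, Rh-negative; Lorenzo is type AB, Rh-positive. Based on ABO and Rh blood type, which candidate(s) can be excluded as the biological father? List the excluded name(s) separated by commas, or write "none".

Lorenzo

A candidate is excluded only if no genotype consistent with his phenotype could produce a type O, Rh-negative child with a type B, Rh-negative mother.
Lorenzo (type AB, Rh+): no genotype consistent with that phenotype can produce a type-O Rh- child with a type-B mother.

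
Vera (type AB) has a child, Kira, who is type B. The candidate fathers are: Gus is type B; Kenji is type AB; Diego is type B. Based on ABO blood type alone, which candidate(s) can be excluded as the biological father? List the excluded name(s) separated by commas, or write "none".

none

A candidate is excluded only if no genotype consistent with his phenotype could produce a type B child with a type AB mother.
Every candidate has at least one consistent genotype combination, so none can be excluded.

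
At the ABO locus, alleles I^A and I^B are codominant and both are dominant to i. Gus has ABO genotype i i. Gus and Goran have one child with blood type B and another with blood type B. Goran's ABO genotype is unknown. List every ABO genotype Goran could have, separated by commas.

I^A I^B, I^B I^B, I^B i

For each candidate genotype of Goran, check whether crossing it with i i can produce every observed child phenotype.
  I^A I^A → possible child types {A} ✗
  I^A I^B → possible child types {A, B} ✓
  I^A i → possible child types {O, A} ✗
  I^B I^B → possible child types {B} ✓
  I^B i → possible child types {O, B} ✓
  i i → possible child types {O} ✗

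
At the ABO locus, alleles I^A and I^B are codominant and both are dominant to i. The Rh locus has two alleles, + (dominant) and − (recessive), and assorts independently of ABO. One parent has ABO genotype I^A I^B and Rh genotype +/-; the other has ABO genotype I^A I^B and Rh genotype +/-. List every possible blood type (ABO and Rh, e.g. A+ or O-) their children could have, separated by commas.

Gametes from I^A I^B × I^A I^B give offspring ABO genotypes I^A I^A, I^A I^B, I^B I^B, i.e. phenotypes A, B, AB.
Rh cross +/- × +/- → phenotypes Rh+, Rh-.
Combining independently: A+, A-, B+, B-, AB+, AB-.

A+, A-, B+, B-, AB+, AB-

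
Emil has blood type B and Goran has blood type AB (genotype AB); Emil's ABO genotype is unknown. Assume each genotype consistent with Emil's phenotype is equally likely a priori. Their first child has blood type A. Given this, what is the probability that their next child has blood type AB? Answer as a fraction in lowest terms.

Possible genotypes: Emil ∈ {BB, BO}; Goran ∈ {AB}.
Weight each parental genotype pair by prior × P(type-A child):
  BO × AB: posterior weight 1; P(next child type AB) = 1/4.
Weighted sum = 1/4.

1/4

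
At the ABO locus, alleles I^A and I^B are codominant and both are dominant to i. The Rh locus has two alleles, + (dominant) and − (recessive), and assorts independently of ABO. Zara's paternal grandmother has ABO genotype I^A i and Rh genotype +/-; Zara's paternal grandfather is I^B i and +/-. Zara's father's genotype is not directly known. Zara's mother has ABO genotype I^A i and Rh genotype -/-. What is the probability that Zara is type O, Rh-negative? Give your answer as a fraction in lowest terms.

1/8

Zara's father's ABO genotype from I^A i × I^B i: 1/4 I^A I^B, 1/4 I^A i, 1/4 I^B i, 1/4 i i.
Crossing each possibility with the mother I^A i and summing P(type O): 1/4·0 + 1/4·1/4 + 1/4·1/4 + 1/4·1/2 = 1/4.
Similarly for Rh via the father's Rh distribution: P(Rh-) = 1/2.
Independent loci: 1/4 × 1/2 = 1/8.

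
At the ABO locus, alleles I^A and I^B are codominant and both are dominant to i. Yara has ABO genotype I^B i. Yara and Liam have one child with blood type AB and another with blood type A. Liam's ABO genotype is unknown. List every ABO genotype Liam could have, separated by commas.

For each candidate genotype of Liam, check whether crossing it with I^B i can produce every observed child phenotype.
  I^A I^A → possible child types {A, AB} ✓
  I^A I^B → possible child types {A, B, AB} ✓
  I^A i → possible child types {O, A, B, AB} ✓
  I^B I^B → possible child types {B} ✗
  I^B i → possible child types {O, B} ✗
  i i → possible child types {O, B} ✗

I^A I^A, I^A I^B, I^A i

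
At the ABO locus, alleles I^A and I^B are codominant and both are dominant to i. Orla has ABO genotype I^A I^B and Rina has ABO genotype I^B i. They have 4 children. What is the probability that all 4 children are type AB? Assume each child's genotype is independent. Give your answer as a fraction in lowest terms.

ABO cross I^A I^B × I^B i → 1/4 A, 1/2 B, 1/4 AB.
So P(type AB) = 1/4 per child.
All 4 independent: (1/4)^4 = 1/256.

1/256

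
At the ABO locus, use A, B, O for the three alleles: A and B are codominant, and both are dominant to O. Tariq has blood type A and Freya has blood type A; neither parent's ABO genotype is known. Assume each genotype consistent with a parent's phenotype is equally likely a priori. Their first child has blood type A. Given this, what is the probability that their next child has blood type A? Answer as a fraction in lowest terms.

Possible genotypes: Tariq ∈ {AA, AO}; Freya ∈ {AA, AO}.
Weight each parental genotype pair by prior × P(type-A child):
  AA × AA: posterior weight 4/15; P(next child type A) = 1.
  AA × AO: posterior weight 4/15; P(next child type A) = 1.
  AO × AA: posterior weight 4/15; P(next child type A) = 1.
  AO × AO: posterior weight 1/5; P(next child type A) = 3/4.
Weighted sum = 19/20.

19/20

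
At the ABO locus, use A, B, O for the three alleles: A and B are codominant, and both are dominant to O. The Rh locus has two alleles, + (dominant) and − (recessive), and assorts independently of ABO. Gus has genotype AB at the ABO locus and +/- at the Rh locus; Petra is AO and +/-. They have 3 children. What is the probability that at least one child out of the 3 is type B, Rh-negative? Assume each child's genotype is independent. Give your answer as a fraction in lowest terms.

ABO cross AB × AO → 1/2 A, 1/4 B, 1/4 AB.
Rh cross +/- × +/- → 3/4 Rh+, 1/4 Rh-; so P(type B, Rh-negative) = 1/4 × 1/4 = 1/16 per child.
P(none) = (15/16)^3 = 3375/4096; P(at least one) = 1 − 3375/4096 = 721/4096.

721/4096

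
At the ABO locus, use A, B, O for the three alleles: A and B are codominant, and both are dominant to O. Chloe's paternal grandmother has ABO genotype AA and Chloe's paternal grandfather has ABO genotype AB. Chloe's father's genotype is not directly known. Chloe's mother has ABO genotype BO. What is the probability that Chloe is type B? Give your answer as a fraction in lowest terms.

1/4

Chloe's father's ABO genotype from AA × AB: 1/2 AA, 1/2 AB.
Crossing each possibility with the mother BO and summing P(type B): 1/2·0 + 1/2·1/2 = 1/4.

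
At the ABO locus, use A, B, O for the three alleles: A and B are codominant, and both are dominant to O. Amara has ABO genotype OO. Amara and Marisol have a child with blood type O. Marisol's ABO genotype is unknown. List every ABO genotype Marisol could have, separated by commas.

AO, BO, OO

For each candidate genotype of Marisol, check whether crossing it with OO can produce every observed child phenotype.
  AA → possible child types {A} ✗
  AB → possible child types {A, B} ✗
  AO → possible child types {O, A} ✓
  BB → possible child types {B} ✗
  BO → possible child types {O, B} ✓
  OO → possible child types {O} ✓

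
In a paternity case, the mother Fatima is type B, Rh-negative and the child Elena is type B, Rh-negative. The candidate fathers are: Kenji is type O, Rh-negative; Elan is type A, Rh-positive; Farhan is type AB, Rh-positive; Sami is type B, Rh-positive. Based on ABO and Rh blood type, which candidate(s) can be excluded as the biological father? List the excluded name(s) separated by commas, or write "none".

none

A candidate is excluded only if no genotype consistent with his phenotype could produce a type B, Rh-negative child with a type B, Rh-negative mother.
Every candidate has at least one consistent genotype combination, so none can be excluded.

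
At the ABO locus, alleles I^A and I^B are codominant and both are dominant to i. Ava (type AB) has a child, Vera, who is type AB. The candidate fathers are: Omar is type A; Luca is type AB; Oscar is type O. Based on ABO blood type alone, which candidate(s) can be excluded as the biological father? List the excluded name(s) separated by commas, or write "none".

Oscar

A candidate is excluded only if no genotype consistent with his phenotype could produce a type AB child with a type AB mother.
Oscar (type O): no genotype consistent with that phenotype can produce a type-AB child with a type-AB mother.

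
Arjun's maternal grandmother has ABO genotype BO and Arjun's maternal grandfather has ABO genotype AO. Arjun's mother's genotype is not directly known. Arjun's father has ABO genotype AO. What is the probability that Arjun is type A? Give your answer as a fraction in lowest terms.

Arjun's mother's ABO genotype from BO × AO: 1/4 AB, 1/4 AO, 1/4 BO, 1/4 OO.
Crossing each possibility with the father AO and summing P(type A): 1/4·1/2 + 1/4·3/4 + 1/4·1/4 + 1/4·1/2 = 1/2.

1/2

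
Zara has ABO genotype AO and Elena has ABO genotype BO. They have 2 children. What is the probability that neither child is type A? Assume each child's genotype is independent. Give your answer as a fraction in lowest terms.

ABO cross AO × BO → 1/4 O, 1/4 A, 1/4 B, 1/4 AB.
So P(type A) = 1/4 per child.
P(not type A) = 3/4 for one child; (3/4)^2 = 9/16.

9/16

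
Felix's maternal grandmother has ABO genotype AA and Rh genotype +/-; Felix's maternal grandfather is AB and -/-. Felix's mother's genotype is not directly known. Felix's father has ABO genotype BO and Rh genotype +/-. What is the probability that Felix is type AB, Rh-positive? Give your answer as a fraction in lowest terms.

15/64

Felix's mother's ABO genotype from AA × AB: 1/2 AA, 1/2 AB.
Crossing each possibility with the father BO and summing P(type AB): 1/2·1/2 + 1/2·1/4 = 3/8.
Similarly for Rh via the mother's Rh distribution: P(Rh+) = 5/8.
Independent loci: 3/8 × 5/8 = 15/64.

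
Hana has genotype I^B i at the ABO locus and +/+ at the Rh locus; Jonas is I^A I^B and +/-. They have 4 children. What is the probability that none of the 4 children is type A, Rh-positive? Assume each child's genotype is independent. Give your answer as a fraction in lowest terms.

81/256

ABO cross I^B i × I^A I^B → 1/4 A, 1/2 B, 1/4 AB.
Rh cross +/+ × +/- → 1 Rh+; so P(type A, Rh-positive) = 1/4 × 1 = 1/4 per child.
P(not type A, Rh-positive) = 3/4 for one child; (3/4)^4 = 81/256.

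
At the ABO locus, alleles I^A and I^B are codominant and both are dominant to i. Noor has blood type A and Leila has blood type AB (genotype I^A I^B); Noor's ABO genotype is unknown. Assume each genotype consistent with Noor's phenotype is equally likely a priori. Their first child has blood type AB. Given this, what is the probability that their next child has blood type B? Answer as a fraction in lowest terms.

1/12

Possible genotypes: Noor ∈ {I^A I^A, I^A i}; Leila ∈ {I^A I^B}.
Weight each parental genotype pair by prior × P(type-AB child):
  I^A I^A × I^A I^B: posterior weight 2/3; P(next child type B) = 0.
  I^A i × I^A I^B: posterior weight 1/3; P(next child type B) = 1/4.
Weighted sum = 1/12.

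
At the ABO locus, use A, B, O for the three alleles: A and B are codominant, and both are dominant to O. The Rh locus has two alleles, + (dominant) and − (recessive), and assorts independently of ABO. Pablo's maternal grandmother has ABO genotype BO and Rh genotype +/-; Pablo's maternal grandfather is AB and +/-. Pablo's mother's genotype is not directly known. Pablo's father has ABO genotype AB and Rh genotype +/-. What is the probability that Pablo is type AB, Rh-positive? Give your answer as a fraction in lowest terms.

Pablo's mother's ABO genotype from BO × AB: 1/4 AB, 1/4 AO, 1/4 BB, 1/4 BO.
Crossing each possibility with the father AB and summing P(type AB): 1/4·1/2 + 1/4·1/4 + 1/4·1/2 + 1/4·1/4 = 3/8.
Similarly for Rh via the mother's Rh distribution: P(Rh+) = 3/4.
Independent loci: 3/8 × 3/4 = 9/32.

9/32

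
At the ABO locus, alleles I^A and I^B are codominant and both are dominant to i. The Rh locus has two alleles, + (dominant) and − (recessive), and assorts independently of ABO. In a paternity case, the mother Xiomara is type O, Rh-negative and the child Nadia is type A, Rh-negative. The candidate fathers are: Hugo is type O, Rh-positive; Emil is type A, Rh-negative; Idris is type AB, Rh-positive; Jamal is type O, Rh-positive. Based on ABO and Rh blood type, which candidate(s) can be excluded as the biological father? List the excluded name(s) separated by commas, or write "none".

A candidate is excluded only if no genotype consistent with his phenotype could produce a type A, Rh-negative child with a type O, Rh-negative mother.
Hugo (type O, Rh+): no genotype consistent with that phenotype can produce a type-A Rh- child with a type-O mother.
Jamal (type O, Rh+): no genotype consistent with that phenotype can produce a type-A Rh- child with a type-O mother.

Hugo, Jamal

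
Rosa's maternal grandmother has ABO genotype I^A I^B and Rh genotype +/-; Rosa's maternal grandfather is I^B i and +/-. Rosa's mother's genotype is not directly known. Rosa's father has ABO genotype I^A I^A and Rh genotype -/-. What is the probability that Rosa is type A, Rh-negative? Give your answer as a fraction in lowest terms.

Rosa's mother's ABO genotype from I^A I^B × I^B i: 1/4 I^A I^B, 1/4 I^A i, 1/4 I^B I^B, 1/4 I^B i.
Crossing each possibility with the father I^A I^A and summing P(type A): 1/4·1/2 + 1/4·1 + 1/4·0 + 1/4·1/2 = 1/2.
Similarly for Rh via the mother's Rh distribution: P(Rh-) = 1/2.
Independent loci: 1/2 × 1/2 = 1/4.

1/4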